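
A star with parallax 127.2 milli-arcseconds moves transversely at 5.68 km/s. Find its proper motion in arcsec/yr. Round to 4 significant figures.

d = 1/p = 1/0.1272″ = 7.8616 pc.
μ = v_t / (4.74 d) = 5.68 / (4.74 × 7.8616) = 5.68 / 37.264 = 0.15243 ″/yr.

0.1524 arcsec/yr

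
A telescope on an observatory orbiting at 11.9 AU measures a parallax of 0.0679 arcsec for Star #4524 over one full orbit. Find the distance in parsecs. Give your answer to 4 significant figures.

With baseline B (in AU) and parallax p (in arcsec), d = B/p parsecs.
d = 11.9 / 0.0679 = 175.26 pc.

175.3 pc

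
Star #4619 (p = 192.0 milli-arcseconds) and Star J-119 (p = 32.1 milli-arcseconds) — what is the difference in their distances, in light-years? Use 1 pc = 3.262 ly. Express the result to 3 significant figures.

d_A = 1/0.1920″ = 5.2083 pc; d_B = 1/0.03210″ = 31.153 pc.
|d_B − d_A| = |31.153 − 5.2083| = 25.945 pc = 25.945 × 3.262 ly = 84.633 ly.

84.6 ly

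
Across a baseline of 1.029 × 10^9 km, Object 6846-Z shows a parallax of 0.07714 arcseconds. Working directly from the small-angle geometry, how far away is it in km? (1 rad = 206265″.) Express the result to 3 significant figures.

2.75 × 10^15 km

θ = 0.07714″ = 0.07714/206265 = 3.7398 × 10^-7 rad.
d = B/θ = (1.029 × 10^9) / (3.7398 × 10^-7) = 2.7515 × 10^15 km.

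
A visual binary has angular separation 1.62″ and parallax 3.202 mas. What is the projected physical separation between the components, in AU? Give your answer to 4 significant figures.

505.9 AU

d = 1/p = 1/0.003202″ = 312.3 pc.
At distance d (pc), an angle of θ arcsec spans θ·d AU: s = 1.62 × 312.3 = 505.93 AU.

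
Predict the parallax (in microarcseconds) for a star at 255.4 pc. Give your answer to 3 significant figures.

3920 μas

p = 1/d = 1/255.4 = 0.0039154 arcsec.
= 0.0039154 × 10⁶ = 3915.4 μas.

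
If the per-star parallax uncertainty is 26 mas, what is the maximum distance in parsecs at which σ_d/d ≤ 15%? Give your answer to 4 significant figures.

5.769 pc

σ_d/d = σ_p/p, so the condition is σ_p/p ≤ 0.15, i.e. p ≥ σ_p/0.15.
p_min = 26/0.15 = 173.33 mas = 0.17333 arcsec.
d_max = 1/p_min = 1/0.17333 = 5.7693 pc.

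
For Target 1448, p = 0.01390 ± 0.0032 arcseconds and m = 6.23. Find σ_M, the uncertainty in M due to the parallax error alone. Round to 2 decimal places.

M = m − 5 log₁₀ d + 5 = m + 5 log₁₀ p + 5, so ∂M/∂p = 5/(p ln 10).
σ_M = (5/ln 10) · (σ_p/p) = 2.1715 × 0.0032/0.01390 = 2.1715 × 0.23022 = 0.49992.

σ_M = 0.50 mag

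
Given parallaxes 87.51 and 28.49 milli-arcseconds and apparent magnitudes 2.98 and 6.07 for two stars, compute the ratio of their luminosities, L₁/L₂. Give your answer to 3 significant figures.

d₁ = 1/p₁ = 1/0.08751″ = 11.427 pc; d₂ = 1/p₂ = 1/0.02849″ = 35.1 pc.
M₁ = m₁ − 5 log₁₀ d₁ + 5 = 2.98 − 5.2897 + 5 = 2.6903.
M₂ = 6.07 − 7.7265 + 5 = 3.3435.
L₁/L₂ = 10^(0.4(M₂ − M₁)) = 10^(0.4 × 0.6532) = 10^0.26128 = 1.8251.

L₁/L₂ = 1.83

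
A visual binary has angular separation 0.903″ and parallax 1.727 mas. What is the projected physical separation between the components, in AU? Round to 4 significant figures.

522.9 AU

d = 1/p = 1/0.001727″ = 579.04 pc.
At distance d (pc), an angle of θ arcsec spans θ·d AU: s = 0.903 × 579.04 = 522.87 AU.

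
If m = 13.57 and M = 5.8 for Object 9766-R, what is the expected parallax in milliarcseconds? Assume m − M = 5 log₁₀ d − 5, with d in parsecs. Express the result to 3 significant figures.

m − M = 13.57 − 5.8 = 7.77.
d = 10^((m−M)/5 + 1) = 10^2.554 = 358.1 pc.
p = 1/d = 1/358.1 = 0.0027925 arcsec = 2.7925 mas.

2.79 mas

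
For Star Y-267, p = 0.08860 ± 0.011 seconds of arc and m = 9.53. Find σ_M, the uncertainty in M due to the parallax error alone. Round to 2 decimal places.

M = m − 5 log₁₀ d + 5 = m + 5 log₁₀ p + 5, so ∂M/∂p = 5/(p ln 10).
σ_M = (5/ln 10) · (σ_p/p) = 2.1715 × 0.011/0.08860 = 2.1715 × 0.12415 = 0.26959.

σ_M = 0.27 mag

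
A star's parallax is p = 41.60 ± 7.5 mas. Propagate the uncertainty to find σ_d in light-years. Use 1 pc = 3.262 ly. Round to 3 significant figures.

d = 1/p, so σ_d = σ_p / p².
σ_d = 0.00750 / (0.04160)² = 0.00750 / 0.0017306 = 4.3338 pc = 4.3338 × 3.262 ly = 14.137 ly.

14.1 ly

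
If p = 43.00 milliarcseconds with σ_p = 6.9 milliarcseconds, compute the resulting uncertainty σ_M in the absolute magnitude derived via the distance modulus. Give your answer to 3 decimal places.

M = m − 5 log₁₀ d + 5 = m + 5 log₁₀ p + 5, so ∂M/∂p = 5/(p ln 10).
σ_M = (5/ln 10) · (σ_p/p) = 2.1715 × 6.9/43.00 = 2.1715 × 0.16047 = 0.34846.

σ_M = 0.348 mag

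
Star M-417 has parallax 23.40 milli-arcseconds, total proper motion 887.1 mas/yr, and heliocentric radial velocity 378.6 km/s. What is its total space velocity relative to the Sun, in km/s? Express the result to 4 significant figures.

419.1 km/s

d = 1/p = 1/0.02340″ = 42.735 pc.
μ = 887.1 mas/yr = 0.8871 ″/yr.
v_t = 4.740 μ d = 4.740 × 0.8871 × 42.735 = 179.69 km/s.
v = √(v_r² + v_t²) = √(378.6² + 179.69²) = √175626 = 419.08 km/s.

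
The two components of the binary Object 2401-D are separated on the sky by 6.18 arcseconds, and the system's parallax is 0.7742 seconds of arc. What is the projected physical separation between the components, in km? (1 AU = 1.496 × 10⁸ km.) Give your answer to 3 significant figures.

1.19 × 10^9 km

d = 1/p = 1/0.7742″ = 1.2917 pc.
At distance d (pc), an angle of θ arcsec spans θ·d AU: s = 6.18 × 1.2917 = 7.9827 AU.
= 7.9827 × 1.496 × 10⁸ km = 1.1942 × 10^9 km.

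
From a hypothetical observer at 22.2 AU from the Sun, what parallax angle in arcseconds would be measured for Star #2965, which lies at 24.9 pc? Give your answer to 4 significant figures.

0.8916 arcsec

p (arcsec) = B (AU) / d (pc).
p = 22.2 / 24.9 = 0.89157 arcsec.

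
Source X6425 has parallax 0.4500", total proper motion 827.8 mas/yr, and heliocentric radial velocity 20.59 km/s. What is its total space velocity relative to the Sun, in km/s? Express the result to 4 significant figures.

22.36 km/s

d = 1/p = 1/0.4500″ = 2.2222 pc.
μ = 827.8 mas/yr = 0.8278 ″/yr.
v_t = 4.740 μ d = 4.740 × 0.8278 × 2.2222 = 8.7194 km/s.
v = √(v_r² + v_t²) = √(20.59² + 8.7194²) = √499.976 = 22.36 km/s.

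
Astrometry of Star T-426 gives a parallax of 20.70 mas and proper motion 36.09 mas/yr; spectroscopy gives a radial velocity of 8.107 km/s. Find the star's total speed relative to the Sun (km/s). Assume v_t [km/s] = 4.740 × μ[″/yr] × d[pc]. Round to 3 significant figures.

d = 1/p = 1/0.02070″ = 48.309 pc.
μ = 36.09 mas/yr = 0.03609 ″/yr.
v_t = 4.740 μ d = 4.740 × 0.03609 × 48.309 = 8.2641 km/s.
v = √(v_r² + v_t²) = √(8.107² + 8.2641²) = √134.019 = 11.577 km/s.

11.6 km/s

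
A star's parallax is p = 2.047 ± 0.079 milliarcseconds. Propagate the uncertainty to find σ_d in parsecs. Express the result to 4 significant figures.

d = 1/p, so σ_d = σ_p / p².
σ_d = 0.0000790 / (0.002047)² = 0.0000790 / 0.0000041902 = 18.854 pc.

18.85 pc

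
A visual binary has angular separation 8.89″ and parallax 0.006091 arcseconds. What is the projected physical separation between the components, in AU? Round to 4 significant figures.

1460 AU

d = 1/p = 1/0.006091″ = 164.18 pc.
At distance d (pc), an angle of θ arcsec spans θ·d AU: s = 8.89 × 164.18 = 1459.6 AU.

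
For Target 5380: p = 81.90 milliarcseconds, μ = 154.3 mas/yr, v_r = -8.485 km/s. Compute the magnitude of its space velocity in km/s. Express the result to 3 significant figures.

12.3 km/s

d = 1/p = 1/0.08190″ = 12.21 pc.
μ = 154.3 mas/yr = 0.1543 ″/yr.
v_t = 4.740 μ d = 4.740 × 0.1543 × 12.21 = 8.9302 km/s.
v = √(v_r² + v_t²) = √((-8.485)² + 8.9302²) = √151.744 = 12.318 km/s.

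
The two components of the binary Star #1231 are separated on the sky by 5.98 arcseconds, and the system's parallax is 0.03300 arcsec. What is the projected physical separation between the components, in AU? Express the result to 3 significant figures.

d = 1/p = 1/0.03300″ = 30.303 pc.
At distance d (pc), an angle of θ arcsec spans θ·d AU: s = 5.98 × 30.303 = 181.21 AU.

181 AU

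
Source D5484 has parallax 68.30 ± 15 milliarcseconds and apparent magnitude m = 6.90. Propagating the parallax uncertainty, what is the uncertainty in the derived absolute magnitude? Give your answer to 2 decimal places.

M = m − 5 log₁₀ d + 5 = m + 5 log₁₀ p + 5, so ∂M/∂p = 5/(p ln 10).
σ_M = (5/ln 10) · (σ_p/p) = 2.1715 × 15/68.30 = 2.1715 × 0.21962 = 0.4769.

σ_M = 0.48 mag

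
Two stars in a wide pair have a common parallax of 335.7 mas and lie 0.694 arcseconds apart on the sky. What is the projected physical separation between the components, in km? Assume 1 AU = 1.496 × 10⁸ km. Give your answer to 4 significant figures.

d = 1/p = 1/0.3357″ = 2.9789 pc.
At distance d (pc), an angle of θ arcsec spans θ·d AU: s = 0.694 × 2.9789 = 2.0674 AU.
= 2.0674 × 1.496 × 10⁸ km = 3.0928 × 10^8 km.

3.093 × 10^8 km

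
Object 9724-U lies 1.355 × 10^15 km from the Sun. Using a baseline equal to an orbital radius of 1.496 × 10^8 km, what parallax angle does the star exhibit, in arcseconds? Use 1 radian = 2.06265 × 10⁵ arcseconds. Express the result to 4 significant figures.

0.02277 arcsec

θ ≈ B/d = (1.496 × 10^8) / (1.355 × 10^15) = 1.1041 × 10^-7 rad.
In arcseconds: 1.1041 × 10^-7 × 206265 = 0.022774″.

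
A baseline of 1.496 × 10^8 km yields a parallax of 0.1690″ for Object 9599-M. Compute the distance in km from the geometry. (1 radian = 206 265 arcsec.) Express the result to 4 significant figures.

1.826 × 10^14 km

θ = 0.1690″ = 0.1690/206265 = 8.1933 × 10^-7 rad.
d = B/θ = (1.496 × 10^8) / (8.1933 × 10^-7) = 1.8259 × 10^14 km.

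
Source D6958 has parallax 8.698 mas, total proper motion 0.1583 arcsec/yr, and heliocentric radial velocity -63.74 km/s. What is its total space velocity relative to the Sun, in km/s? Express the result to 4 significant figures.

d = 1/p = 1/0.008698″ = 114.97 pc.
v_t = 4.740 μ d = 4.740 × 0.1583 × 114.97 = 86.267 km/s.
v = √(v_r² + v_t²) = √((-63.74)² + 86.267²) = √11504.8 = 107.26 km/s.

107.3 km/s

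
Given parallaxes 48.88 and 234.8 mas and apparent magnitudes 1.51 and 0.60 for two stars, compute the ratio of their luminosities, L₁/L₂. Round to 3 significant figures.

d₁ = 1/p₁ = 1/0.04888″ = 20.458 pc; d₂ = 1/p₂ = 1/0.2348″ = 4.2589 pc.
M₁ = m₁ − 5 log₁₀ d₁ + 5 = 1.51 − 6.5543 + 5 = -0.0443.
M₂ = 0.60 − 3.1465 + 5 = 2.4535.
L₁/L₂ = 10^(0.4(M₂ − M₁)) = 10^(0.4 × 2.4978) = 10^0.99912 = 9.9798.

L₁/L₂ = 9.98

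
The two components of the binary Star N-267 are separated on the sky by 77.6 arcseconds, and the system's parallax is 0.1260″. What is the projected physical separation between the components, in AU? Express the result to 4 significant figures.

d = 1/p = 1/0.1260″ = 7.9365 pc.
At distance d (pc), an angle of θ arcsec spans θ·d AU: s = 77.6 × 7.9365 = 615.87 AU.

615.9 AU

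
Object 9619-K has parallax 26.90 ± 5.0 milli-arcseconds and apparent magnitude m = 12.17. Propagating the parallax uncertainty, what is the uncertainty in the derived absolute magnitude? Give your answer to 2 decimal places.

M = m − 5 log₁₀ d + 5 = m + 5 log₁₀ p + 5, so ∂M/∂p = 5/(p ln 10).
σ_M = (5/ln 10) · (σ_p/p) = 2.1715 × 5.0/26.90 = 2.1715 × 0.18587 = 0.40362.

σ_M = 0.40 mag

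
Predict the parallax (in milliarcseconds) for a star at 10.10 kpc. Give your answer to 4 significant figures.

0.09901 mas

d = 10.10 kpc = 10100 pc.
p = 1/d = 1/10100 = 0.00009901 arcsec.
= 0.00009901 × 1000 = 0.09901 mas.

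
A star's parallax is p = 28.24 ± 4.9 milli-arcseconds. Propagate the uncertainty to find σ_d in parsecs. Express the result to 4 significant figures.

6.144 pc

d = 1/p, so σ_d = σ_p / p².
σ_d = 0.00490 / (0.02824)² = 0.00490 / 0.0007975 = 6.1442 pc.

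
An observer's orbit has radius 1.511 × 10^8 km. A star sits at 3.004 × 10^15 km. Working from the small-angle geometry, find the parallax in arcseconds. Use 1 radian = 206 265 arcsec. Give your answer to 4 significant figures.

θ ≈ B/d = (1.511 × 10^8) / (3.004 × 10^15) = 5.0300 × 10^-8 rad.
In arcseconds: 5.0300 × 10^-8 × 206265 = 0.010375″.

0.01038 arcsec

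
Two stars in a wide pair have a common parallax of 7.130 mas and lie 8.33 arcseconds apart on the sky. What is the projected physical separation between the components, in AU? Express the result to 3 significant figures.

1170 AU

d = 1/p = 1/0.007130″ = 140.25 pc.
At distance d (pc), an angle of θ arcsec spans θ·d AU: s = 8.33 × 140.25 = 1168.3 AU.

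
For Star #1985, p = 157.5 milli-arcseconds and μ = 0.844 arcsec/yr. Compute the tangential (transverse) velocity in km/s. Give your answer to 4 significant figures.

d = 1/p = 1/0.1575″ = 6.3492 pc.
v_t = 4.74 × μ × d = 4.74 × 0.844 × 6.3492 = 25.4 km/s.

25.40 km/s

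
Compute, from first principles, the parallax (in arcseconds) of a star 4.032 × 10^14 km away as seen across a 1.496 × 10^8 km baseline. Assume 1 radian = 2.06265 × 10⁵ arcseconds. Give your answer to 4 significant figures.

θ ≈ B/d = (1.496 × 10^8) / (4.032 × 10^14) = 3.7103 × 10^-7 rad.
In arcseconds: 3.7103 × 10^-7 × 206265 = 0.076531″.

0.07653 arcsec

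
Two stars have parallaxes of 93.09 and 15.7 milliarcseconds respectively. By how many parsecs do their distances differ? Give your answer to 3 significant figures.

53.0 pc

d_A = 1/0.09309″ = 10.742 pc; d_B = 1/0.01570″ = 63.694 pc.
|d_B − d_A| = |63.694 − 10.742| = 52.952 pc.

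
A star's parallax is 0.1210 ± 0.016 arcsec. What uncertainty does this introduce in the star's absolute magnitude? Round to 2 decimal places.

M = m − 5 log₁₀ d + 5 = m + 5 log₁₀ p + 5, so ∂M/∂p = 5/(p ln 10).
σ_M = (5/ln 10) · (σ_p/p) = 2.1715 × 0.016/0.1210 = 2.1715 × 0.13223 = 0.28714.

σ_M = 0.29 mag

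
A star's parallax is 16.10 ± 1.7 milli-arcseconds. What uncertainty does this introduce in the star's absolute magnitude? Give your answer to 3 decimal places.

M = m − 5 log₁₀ d + 5 = m + 5 log₁₀ p + 5, so ∂M/∂p = 5/(p ln 10).
σ_M = (5/ln 10) · (σ_p/p) = 2.1715 × 1.7/16.10 = 2.1715 × 0.10559 = 0.22929.

σ_M = 0.229 mag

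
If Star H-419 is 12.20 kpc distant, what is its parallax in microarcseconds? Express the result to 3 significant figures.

82.0 μas

d = 12.20 kpc = 12200 pc.
p = 1/d = 1/12200 = 0.000081967 arcsec.
= 0.000081967 × 10⁶ = 81.967 μas.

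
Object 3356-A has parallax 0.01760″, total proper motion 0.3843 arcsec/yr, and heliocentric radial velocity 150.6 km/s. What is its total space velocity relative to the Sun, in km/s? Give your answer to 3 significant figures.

d = 1/p = 1/0.01760″ = 56.818 pc.
v_t = 4.740 μ d = 4.740 × 0.3843 × 56.818 = 103.5 km/s.
v = √(v_r² + v_t²) = √(150.6² + 103.5²) = √33392.6 = 182.74 km/s.

183 km/s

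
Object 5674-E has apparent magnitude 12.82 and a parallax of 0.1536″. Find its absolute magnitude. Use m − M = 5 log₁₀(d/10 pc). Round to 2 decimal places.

M = 13.75

d = 1/p = 1/0.1536″ = 6.5104 pc.
m − M = 5 log₁₀(6.5104) − 5 = 4.0680 − 5 = -0.9320.
M = m − (m − M) = 12.82 − (-0.9320) = 13.75.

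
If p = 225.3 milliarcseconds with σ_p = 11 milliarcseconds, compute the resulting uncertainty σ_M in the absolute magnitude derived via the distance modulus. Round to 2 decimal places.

σ_M = 0.11 mag

M = m − 5 log₁₀ d + 5 = m + 5 log₁₀ p + 5, so ∂M/∂p = 5/(p ln 10).
σ_M = (5/ln 10) · (σ_p/p) = 2.1715 × 11/225.3 = 2.1715 × 0.048824 = 0.10602.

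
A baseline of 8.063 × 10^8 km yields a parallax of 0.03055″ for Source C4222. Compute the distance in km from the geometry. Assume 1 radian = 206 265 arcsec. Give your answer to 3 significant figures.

5.44 × 10^15 km

θ = 0.03055″ = 0.03055/206265 = 1.4811 × 10^-7 rad.
d = B/θ = (8.063 × 10^8) / (1.4811 × 10^-7) = 5.4439 × 10^15 km.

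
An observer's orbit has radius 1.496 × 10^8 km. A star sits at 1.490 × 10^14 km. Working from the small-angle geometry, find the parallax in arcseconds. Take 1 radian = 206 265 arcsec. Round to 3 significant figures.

θ ≈ B/d = (1.496 × 10^8) / (1.490 × 10^14) = 1.0040 × 10^-6 rad.
In arcseconds: 1.0040 × 10^-6 × 206265 = 0.20709″.

0.207 arcsec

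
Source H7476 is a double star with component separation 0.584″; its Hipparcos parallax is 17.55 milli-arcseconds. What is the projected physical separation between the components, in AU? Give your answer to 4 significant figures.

33.28 AU

d = 1/p = 1/0.01755″ = 56.98 pc.
At distance d (pc), an angle of θ arcsec spans θ·d AU: s = 0.584 × 56.98 = 33.276 AU.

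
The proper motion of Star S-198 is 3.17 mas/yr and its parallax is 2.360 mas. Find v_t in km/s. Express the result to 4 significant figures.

d = 1/p = 1/0.002360″ = 423.73 pc.
μ = 3.17 mas/yr = 0.00317 ″/yr.
v_t = 4.74 × μ × d = 4.74 × 0.00317 × 423.73 = 6.3669 km/s.

6.367 km/s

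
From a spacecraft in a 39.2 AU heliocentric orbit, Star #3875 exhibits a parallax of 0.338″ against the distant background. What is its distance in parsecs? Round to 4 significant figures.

With baseline B (in AU) and parallax p (in arcsec), d = B/p parsecs.
d = 39.2 / 0.338 = 115.98 pc.

116.0 pc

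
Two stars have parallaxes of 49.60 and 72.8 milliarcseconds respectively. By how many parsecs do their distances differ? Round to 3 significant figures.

d_A = 1/0.04960″ = 20.161 pc; d_B = 1/0.07280″ = 13.736 pc.
|d_B − d_A| = |13.736 − 20.161| = 6.425 pc.

6.43 pc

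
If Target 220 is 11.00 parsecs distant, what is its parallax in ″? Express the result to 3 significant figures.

0.0909 ″

p = 1/d = 1/11 = 0.090909 arcsec.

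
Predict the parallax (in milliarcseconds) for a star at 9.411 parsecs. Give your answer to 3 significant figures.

106 mas

p = 1/d = 1/9.411 = 0.10626 arcsec.
= 0.10626 × 1000 = 106.26 mas.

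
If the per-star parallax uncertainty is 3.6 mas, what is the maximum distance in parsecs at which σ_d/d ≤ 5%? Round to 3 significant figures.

σ_d/d = σ_p/p, so the condition is σ_p/p ≤ 0.05, i.e. p ≥ σ_p/0.05.
p_min = 3.6/0.05 = 72 mas = 0.072 arcsec.
d_max = 1/p_min = 1/0.072 = 13.889 pc.

13.9 pc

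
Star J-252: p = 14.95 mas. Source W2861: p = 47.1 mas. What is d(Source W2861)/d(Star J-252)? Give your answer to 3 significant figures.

Since d = 1/p, d_B/d_A = p_A/p_B.
= 14.95 / 47.1 = 0.31741.

0.317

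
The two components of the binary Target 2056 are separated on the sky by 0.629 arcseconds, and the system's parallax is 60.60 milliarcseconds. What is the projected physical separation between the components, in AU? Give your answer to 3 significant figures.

d = 1/p = 1/0.06060″ = 16.502 pc.
At distance d (pc), an angle of θ arcsec spans θ·d AU: s = 0.629 × 16.502 = 10.38 AU.

10.4 AU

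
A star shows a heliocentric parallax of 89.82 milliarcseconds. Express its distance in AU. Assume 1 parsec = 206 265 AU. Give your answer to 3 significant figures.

2.30 × 10^6 AU

p = 89.82 milliarcseconds = 0.08982 arcsec.
d = 1/p = 1/0.08982 = 11.133 pc.
In AU: 11.133 × 206265 = 2.2963 × 10^6 AU.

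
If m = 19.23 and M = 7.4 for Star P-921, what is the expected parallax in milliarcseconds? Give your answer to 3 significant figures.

m − M = 19.23 − 7.4 = 11.83.
d = 10^((m−M)/5 + 1) = 10^3.366 = 2322.7 pc.
p = 1/d = 1/2322.7 = 0.00043053 arcsec = 0.43053 mas.

0.431 mas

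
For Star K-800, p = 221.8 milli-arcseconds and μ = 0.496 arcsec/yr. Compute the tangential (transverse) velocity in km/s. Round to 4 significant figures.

10.60 km/s

d = 1/p = 1/0.2218″ = 4.5086 pc.
v_t = 4.74 × μ × d = 4.74 × 0.496 × 4.5086 = 10.6 km/s.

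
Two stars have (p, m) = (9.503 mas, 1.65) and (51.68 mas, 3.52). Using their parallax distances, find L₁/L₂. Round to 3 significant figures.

L₁/L₂ = 166

d₁ = 1/p₁ = 1/0.009503″ = 105.23 pc; d₂ = 1/p₂ = 1/0.05168″ = 19.35 pc.
M₁ = m₁ − 5 log₁₀ d₁ + 5 = 1.65 − 10.1107 + 5 = -3.4607.
M₂ = 3.52 − 6.4334 + 5 = 2.0866.
L₁/L₂ = 10^(0.4(M₂ − M₁)) = 10^(0.4 × 5.5473) = 10^2.21892 = 165.55.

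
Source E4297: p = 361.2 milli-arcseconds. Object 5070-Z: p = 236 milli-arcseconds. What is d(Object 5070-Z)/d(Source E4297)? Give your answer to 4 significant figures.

Since d = 1/p, d_B/d_A = p_A/p_B.
= 361.2 / 236 = 1.5305.

1.531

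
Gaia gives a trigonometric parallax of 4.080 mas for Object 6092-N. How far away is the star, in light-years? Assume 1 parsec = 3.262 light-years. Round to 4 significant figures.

799.5 light years

p = 4.080 mas = 0.004080 arcsec.
d = 1/p = 1/0.004080 = 245.1 pc.
In light-years: 245.1 × 3.262 = 799.52 ly.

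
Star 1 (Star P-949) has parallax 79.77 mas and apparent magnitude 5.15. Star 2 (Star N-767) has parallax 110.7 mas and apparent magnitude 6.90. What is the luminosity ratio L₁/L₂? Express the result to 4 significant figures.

d₁ = 1/p₁ = 1/0.07977″ = 12.536 pc; d₂ = 1/p₂ = 1/0.1107″ = 9.0334 pc.
M₁ = m₁ − 5 log₁₀ d₁ + 5 = 5.15 − 5.4908 + 5 = 4.6592.
M₂ = 6.90 − 4.7793 + 5 = 7.1207.
L₁/L₂ = 10^(0.4(M₂ − M₁)) = 10^(0.4 × 2.4615) = 10^0.98460 = 9.6516.

L₁/L₂ = 9.652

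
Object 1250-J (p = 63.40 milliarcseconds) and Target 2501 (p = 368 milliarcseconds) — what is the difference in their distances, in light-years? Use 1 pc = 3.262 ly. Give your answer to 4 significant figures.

42.59 ly

d_A = 1/0.06340″ = 15.773 pc; d_B = 1/0.3680″ = 2.7174 pc.
|d_B − d_A| = |2.7174 − 15.773| = 13.056 pc = 13.056 × 3.262 ly = 42.589 ly.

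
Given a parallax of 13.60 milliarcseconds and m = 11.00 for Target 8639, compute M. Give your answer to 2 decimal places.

d = 1/p = 1/0.01360″ = 73.529 pc.
m − M = 5 log₁₀(73.529) − 5 = 9.3323 − 5 = 4.3323.
M = m − (m − M) = 11.00 − 4.3323 = 6.67.

M = 6.67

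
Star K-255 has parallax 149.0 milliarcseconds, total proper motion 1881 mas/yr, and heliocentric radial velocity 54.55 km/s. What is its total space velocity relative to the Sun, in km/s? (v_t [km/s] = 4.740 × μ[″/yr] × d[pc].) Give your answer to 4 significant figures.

80.97 km/s

d = 1/p = 1/0.1490″ = 6.7114 pc.
μ = 1881 mas/yr = 1.881 ″/yr.
v_t = 4.740 μ d = 4.740 × 1.881 × 6.7114 = 59.838 km/s.
v = √(v_r² + v_t²) = √(54.55² + 59.838²) = √6556.29 = 80.971 km/s.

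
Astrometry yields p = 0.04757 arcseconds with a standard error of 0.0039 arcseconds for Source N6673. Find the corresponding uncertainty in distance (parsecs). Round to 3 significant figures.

d = 1/p, so σ_d = σ_p / p².
σ_d = 0.00390 / (0.04757)² = 0.00390 / 0.0022629 = 1.7235 pc.

1.72 pc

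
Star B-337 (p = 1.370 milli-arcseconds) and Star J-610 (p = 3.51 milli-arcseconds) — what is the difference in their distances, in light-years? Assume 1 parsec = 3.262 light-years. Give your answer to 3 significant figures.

1450 ly

d_A = 1/0.001370″ = 729.93 pc; d_B = 1/0.003510″ = 284.9 pc.
|d_B − d_A| = |284.9 − 729.93| = 445.03 pc = 445.03 × 3.262 ly = 1451.7 ly.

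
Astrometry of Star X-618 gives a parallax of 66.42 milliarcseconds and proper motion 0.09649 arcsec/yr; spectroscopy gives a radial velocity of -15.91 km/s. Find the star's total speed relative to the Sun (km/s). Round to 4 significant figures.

d = 1/p = 1/0.06642″ = 15.056 pc.
v_t = 4.740 μ d = 4.740 × 0.09649 × 15.056 = 6.8861 km/s.
v = √(v_r² + v_t²) = √((-15.91)² + 6.8861²) = √300.546 = 17.336 km/s.

17.34 km/s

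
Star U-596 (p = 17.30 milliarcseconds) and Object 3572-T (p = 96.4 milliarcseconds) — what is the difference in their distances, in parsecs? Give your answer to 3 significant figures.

47.4 pc

d_A = 1/0.01730″ = 57.803 pc; d_B = 1/0.09640″ = 10.373 pc.
|d_B − d_A| = |10.373 − 57.803| = 47.43 pc.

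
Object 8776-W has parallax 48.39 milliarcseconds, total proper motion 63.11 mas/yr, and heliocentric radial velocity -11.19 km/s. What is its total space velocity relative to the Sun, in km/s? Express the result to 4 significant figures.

12.78 km/s

d = 1/p = 1/0.04839″ = 20.665 pc.
μ = 63.11 mas/yr = 0.06311 ″/yr.
v_t = 4.740 μ d = 4.740 × 0.06311 × 20.665 = 6.1818 km/s.
v = √(v_r² + v_t²) = √((-11.19)² + 6.1818²) = √163.431 = 12.784 km/s.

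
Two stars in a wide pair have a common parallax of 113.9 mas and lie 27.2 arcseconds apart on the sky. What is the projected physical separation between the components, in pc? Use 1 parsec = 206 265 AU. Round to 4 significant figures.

0.001158 pc

d = 1/p = 1/0.1139″ = 8.7796 pc.
At distance d (pc), an angle of θ arcsec spans θ·d AU: s = 27.2 × 8.7796 = 238.81 AU.
= 238.81 / 206265 = 0.0011578 pc.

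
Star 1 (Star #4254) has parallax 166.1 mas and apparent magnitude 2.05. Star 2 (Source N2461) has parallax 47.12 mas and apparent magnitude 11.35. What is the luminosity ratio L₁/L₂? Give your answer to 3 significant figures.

L₁/L₂ = 422

d₁ = 1/p₁ = 1/0.1661″ = 6.0205 pc; d₂ = 1/p₂ = 1/0.04712″ = 21.222 pc.
M₁ = m₁ − 5 log₁₀ d₁ + 5 = 2.05 − 3.8982 + 5 = 3.1518.
M₂ = 11.35 − 6.6339 + 5 = 9.7161.
L₁/L₂ = 10^(0.4(M₂ − M₁)) = 10^(0.4 × 6.5643) = 10^2.62572 = 422.4.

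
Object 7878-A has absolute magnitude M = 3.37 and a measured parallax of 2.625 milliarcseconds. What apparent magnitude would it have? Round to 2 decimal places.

d = 1/p = 1/0.002625″ = 380.95 pc.
m − M = 5 log₁₀ d − 5 = 5 log₁₀(380.95) − 5 = 12.9043 − 5 = 7.9043.
m = M + (m − M) = 3.37 + 7.9043 = 11.27.

m = 11.27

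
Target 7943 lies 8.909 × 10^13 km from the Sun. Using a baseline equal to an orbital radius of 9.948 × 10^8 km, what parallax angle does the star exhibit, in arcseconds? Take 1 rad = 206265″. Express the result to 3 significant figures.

2.30 arcsec

θ ≈ B/d = (9.948 × 10^8) / (8.909 × 10^13) = 1.1166 × 10^-5 rad.
In arcseconds: 1.1166 × 10^-5 × 206265 = 2.3032″.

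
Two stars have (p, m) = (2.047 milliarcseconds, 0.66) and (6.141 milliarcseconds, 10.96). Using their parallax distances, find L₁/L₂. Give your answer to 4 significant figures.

L₁/L₂ = 118600

d₁ = 1/p₁ = 1/0.002047″ = 488.52 pc; d₂ = 1/p₂ = 1/0.006141″ = 162.84 pc.
M₁ = m₁ − 5 log₁₀ d₁ + 5 = 0.66 − 13.4444 + 5 = -7.7844.
M₂ = 10.96 − 11.0588 + 5 = 4.9012.
L₁/L₂ = 10^(0.4(M₂ − M₁)) = 10^(0.4 × 12.6856) = 10^5.07424 = 1.1864 × 10^5.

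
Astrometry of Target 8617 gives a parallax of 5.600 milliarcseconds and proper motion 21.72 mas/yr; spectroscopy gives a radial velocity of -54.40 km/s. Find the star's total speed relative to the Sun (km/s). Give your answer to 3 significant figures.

d = 1/p = 1/0.005600″ = 178.57 pc.
μ = 21.72 mas/yr = 0.02172 ″/yr.
v_t = 4.740 μ d = 4.740 × 0.02172 × 178.57 = 18.384 km/s.
v = √(v_r² + v_t²) = √((-54.40)² + 18.384²) = √3297.33 = 57.422 km/s.

57.4 km/s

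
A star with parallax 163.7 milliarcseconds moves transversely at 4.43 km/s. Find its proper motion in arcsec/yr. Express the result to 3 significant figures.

d = 1/p = 1/0.1637″ = 6.1087 pc.
μ = v_t / (4.74 d) = 4.43 / (4.74 × 6.1087) = 4.43 / 28.955 = 0.153 ″/yr.

0.153 arcsec/yr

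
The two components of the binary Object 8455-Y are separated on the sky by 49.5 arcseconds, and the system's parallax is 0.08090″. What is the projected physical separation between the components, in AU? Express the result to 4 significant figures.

d = 1/p = 1/0.08090″ = 12.361 pc.
At distance d (pc), an angle of θ arcsec spans θ·d AU: s = 49.5 × 12.361 = 611.87 AU.

611.9 AU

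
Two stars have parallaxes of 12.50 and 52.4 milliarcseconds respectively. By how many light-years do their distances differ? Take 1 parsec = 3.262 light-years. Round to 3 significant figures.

d_A = 1/0.01250″ = 80 pc; d_B = 1/0.05240″ = 19.084 pc.
|d_B − d_A| = |19.084 − 80| = 60.916 pc = 60.916 × 3.262 ly = 198.71 ly.

199 ly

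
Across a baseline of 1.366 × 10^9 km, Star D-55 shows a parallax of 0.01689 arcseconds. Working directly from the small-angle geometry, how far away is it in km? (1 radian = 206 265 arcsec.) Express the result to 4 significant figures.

θ = 0.01689″ = 0.01689/206265 = 8.1885 × 10^-8 rad.
d = B/θ = (1.366 × 10^9) / (8.1885 × 10^-8) = 1.6682 × 10^16 km.

1.668 × 10^16 km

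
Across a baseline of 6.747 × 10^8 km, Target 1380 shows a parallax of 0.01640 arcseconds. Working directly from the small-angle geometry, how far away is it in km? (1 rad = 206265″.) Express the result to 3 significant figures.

θ = 0.01640″ = 0.01640/206265 = 7.9509 × 10^-8 rad.
d = B/θ = (6.747 × 10^8) / (7.9509 × 10^-8) = 8.4858 × 10^15 km.

8.49 × 10^15 km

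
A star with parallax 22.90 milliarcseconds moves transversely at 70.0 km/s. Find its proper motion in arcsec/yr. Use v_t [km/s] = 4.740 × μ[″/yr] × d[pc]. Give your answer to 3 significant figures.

0.338 arcsec/yr

d = 1/p = 1/0.02290″ = 43.668 pc.
μ = v_t / (4.74 d) = 70.0 / (4.74 × 43.668) = 70.0 / 206.99 = 0.33818 ″/yr.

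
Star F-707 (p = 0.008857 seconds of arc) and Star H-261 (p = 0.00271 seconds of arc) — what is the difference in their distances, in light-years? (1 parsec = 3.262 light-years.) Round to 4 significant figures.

d_A = 1/0.008857″ = 112.91 pc; d_B = 1/0.002710″ = 369 pc.
|d_B − d_A| = |369 − 112.91| = 256.09 pc = 256.09 × 3.262 ly = 835.37 ly.

835.4 ly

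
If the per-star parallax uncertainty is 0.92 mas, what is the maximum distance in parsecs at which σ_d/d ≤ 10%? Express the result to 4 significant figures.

σ_d/d = σ_p/p, so the condition is σ_p/p ≤ 0.10, i.e. p ≥ σ_p/0.10.
p_min = 0.92/0.10 = 9.2 mas = 0.0092 arcsec.
d_max = 1/p_min = 1/0.0092 = 108.7 pc.

108.7 pc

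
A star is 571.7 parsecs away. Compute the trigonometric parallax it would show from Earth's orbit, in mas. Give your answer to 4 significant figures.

p = 1/d = 1/571.7 = 0.0017492 arcsec.
= 0.0017492 × 1000 = 1.7492 mas.

1.749 mas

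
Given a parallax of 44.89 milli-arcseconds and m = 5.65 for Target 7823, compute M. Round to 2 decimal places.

M = 3.91

d = 1/p = 1/0.04489″ = 22.277 pc.
m − M = 5 log₁₀(22.277) − 5 = 6.7393 − 5 = 1.7393.
M = m − (m − M) = 5.65 − 1.7393 = 3.91.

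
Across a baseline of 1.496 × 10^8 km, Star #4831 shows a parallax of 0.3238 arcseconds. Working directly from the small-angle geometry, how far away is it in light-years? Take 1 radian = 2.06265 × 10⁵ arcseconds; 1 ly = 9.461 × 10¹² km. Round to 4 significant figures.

10.07 ly

θ = 0.3238″ = 0.3238/206265 = 1.5698 × 10^-6 rad.
d = B/θ = (1.496 × 10^8) / (1.5698 × 10^-6) = 9.5299 × 10^13 km = (9.5299 × 10^13) / (9.461 × 10^12) ly = 10.073 ly.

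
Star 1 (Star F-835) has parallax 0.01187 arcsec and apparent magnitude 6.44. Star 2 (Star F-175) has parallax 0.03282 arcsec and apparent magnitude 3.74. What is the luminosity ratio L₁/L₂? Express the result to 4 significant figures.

d₁ = 1/p₁ = 1/0.01187″ = 84.246 pc; d₂ = 1/p₂ = 1/0.03282″ = 30.469 pc.
M₁ = m₁ − 5 log₁₀ d₁ + 5 = 6.44 − 9.6277 + 5 = 1.8123.
M₂ = 3.74 − 7.4193 + 5 = 1.3207.
L₁/L₂ = 10^(0.4(M₂ − M₁)) = 10^(0.4 × (-0.4916)) = 10^(-0.19664) = 0.63586.

L₁/L₂ = 0.6359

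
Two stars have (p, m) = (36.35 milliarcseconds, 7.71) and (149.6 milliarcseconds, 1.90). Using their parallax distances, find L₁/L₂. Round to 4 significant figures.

d₁ = 1/p₁ = 1/0.03635″ = 27.51 pc; d₂ = 1/p₂ = 1/0.1496″ = 6.6845 pc.
M₁ = m₁ − 5 log₁₀ d₁ + 5 = 7.71 − 7.1975 + 5 = 5.5125.
M₂ = 1.90 − 4.1253 + 5 = 2.7747.
L₁/L₂ = 10^(0.4(M₂ − M₁)) = 10^(0.4 × (-2.7378)) = 10^(-1.09512) = 0.08033.

L₁/L₂ = 0.08033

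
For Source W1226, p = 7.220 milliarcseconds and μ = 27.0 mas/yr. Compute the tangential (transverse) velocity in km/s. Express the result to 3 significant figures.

17.7 km/s

d = 1/p = 1/0.007220″ = 138.5 pc.
μ = 27.0 mas/yr = 0.0270 ″/yr.
v_t = 4.74 × μ × d = 4.74 × 0.0270 × 138.5 = 17.725 km/s.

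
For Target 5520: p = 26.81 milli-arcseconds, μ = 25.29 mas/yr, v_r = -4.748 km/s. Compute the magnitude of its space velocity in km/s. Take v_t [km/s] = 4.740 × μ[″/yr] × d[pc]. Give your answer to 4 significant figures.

6.522 km/s

d = 1/p = 1/0.02681″ = 37.3 pc.
μ = 25.29 mas/yr = 0.02529 ″/yr.
v_t = 4.740 μ d = 4.740 × 0.02529 × 37.3 = 4.4713 km/s.
v = √(v_r² + v_t²) = √((-4.748)² + 4.4713²) = √42.536 = 6.522 km/s.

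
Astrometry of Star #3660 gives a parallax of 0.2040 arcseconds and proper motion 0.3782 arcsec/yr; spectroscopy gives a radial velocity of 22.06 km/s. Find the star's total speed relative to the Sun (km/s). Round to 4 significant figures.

23.75 km/s

d = 1/p = 1/0.2040″ = 4.902 pc.
v_t = 4.740 μ d = 4.740 × 0.3782 × 4.902 = 8.7877 km/s.
v = √(v_r² + v_t²) = √(22.06² + 8.7877²) = √563.867 = 23.746 km/s.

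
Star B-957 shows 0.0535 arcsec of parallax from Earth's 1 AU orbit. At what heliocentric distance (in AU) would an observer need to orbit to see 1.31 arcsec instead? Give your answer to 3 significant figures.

24.5 AU

Parallax scales linearly with baseline: p ∝ B, so B = p_target / p_Earth × 1 AU.
B = 1.31 / 0.0535 = 24.486 AU.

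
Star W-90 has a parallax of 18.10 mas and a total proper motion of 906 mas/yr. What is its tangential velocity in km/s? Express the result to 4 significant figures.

237.3 km/s

d = 1/p = 1/0.01810″ = 55.249 pc.
μ = 906 mas/yr = 0.906 ″/yr.
v_t = 4.74 × μ × d = 4.74 × 0.906 × 55.249 = 237.26 km/s.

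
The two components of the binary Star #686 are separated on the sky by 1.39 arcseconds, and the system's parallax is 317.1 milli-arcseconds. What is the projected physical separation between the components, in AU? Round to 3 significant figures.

d = 1/p = 1/0.3171″ = 3.1536 pc.
At distance d (pc), an angle of θ arcsec spans θ·d AU: s = 1.39 × 3.1536 = 4.3835 AU.

4.38 AU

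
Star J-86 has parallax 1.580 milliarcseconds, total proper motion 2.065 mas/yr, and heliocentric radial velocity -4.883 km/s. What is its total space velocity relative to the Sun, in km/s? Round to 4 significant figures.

7.888 km/s

d = 1/p = 1/0.001580″ = 632.91 pc.
μ = 2.065 mas/yr = 0.002065 ″/yr.
v_t = 4.740 μ d = 4.740 × 0.002065 × 632.91 = 6.195 km/s.
v = √(v_r² + v_t²) = √((-4.883)² + 6.195²) = √62.2217 = 7.8881 km/s.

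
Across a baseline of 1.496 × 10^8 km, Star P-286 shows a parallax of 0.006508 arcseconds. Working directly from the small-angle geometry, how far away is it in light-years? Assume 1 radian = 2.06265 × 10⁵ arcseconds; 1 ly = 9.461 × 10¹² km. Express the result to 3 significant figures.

501 ly

θ = 0.006508″ = 0.006508/206265 = 3.1552 × 10^-8 rad.
d = B/θ = (1.496 × 10^8) / (3.1552 × 10^-8) = 4.7414 × 10^15 km = (4.7414 × 10^15) / (9.461 × 10^12) ly = 501.15 ly.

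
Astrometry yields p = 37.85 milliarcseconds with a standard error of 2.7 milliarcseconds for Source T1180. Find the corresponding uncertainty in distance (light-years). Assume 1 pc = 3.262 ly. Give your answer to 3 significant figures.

6.15 ly

d = 1/p, so σ_d = σ_p / p².
σ_d = 0.00270 / (0.03785)² = 0.00270 / 0.0014326 = 1.8847 pc = 1.8847 × 3.262 ly = 6.1479 ly.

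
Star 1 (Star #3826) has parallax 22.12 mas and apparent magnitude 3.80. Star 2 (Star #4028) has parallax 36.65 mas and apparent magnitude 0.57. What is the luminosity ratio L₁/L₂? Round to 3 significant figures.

L₁/L₂ = 0.140

d₁ = 1/p₁ = 1/0.02212″ = 45.208 pc; d₂ = 1/p₂ = 1/0.03665″ = 27.285 pc.
M₁ = m₁ − 5 log₁₀ d₁ + 5 = 3.80 − 8.2761 + 5 = 0.5239.
M₂ = 0.57 − 7.1796 + 5 = -1.6096.
L₁/L₂ = 10^(0.4(M₂ − M₁)) = 10^(0.4 × (-2.1335)) = 10^(-0.85340) = 0.14015.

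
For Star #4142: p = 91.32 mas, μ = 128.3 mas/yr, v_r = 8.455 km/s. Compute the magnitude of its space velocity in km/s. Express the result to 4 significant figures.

d = 1/p = 1/0.09132″ = 10.951 pc.
μ = 128.3 mas/yr = 0.1283 ″/yr.
v_t = 4.740 μ d = 4.740 × 0.1283 × 10.951 = 6.6598 km/s.
v = √(v_r² + v_t²) = √(8.455² + 6.6598²) = √115.84 = 10.763 km/s.

10.76 km/s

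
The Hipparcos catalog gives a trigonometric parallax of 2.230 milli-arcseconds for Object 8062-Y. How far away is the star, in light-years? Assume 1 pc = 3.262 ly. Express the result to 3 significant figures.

p = 2.230 milli-arcseconds = 0.002230 arcsec.
d = 1/p = 1/0.002230 = 448.43 pc.
In light-years: 448.43 × 3.262 = 1462.8 ly.

1460 light years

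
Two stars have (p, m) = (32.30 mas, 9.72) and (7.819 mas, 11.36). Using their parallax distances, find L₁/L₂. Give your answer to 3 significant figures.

L₁/L₂ = 0.265

d₁ = 1/p₁ = 1/0.03230″ = 30.96 pc; d₂ = 1/p₂ = 1/0.007819″ = 127.89 pc.
M₁ = m₁ − 5 log₁₀ d₁ + 5 = 9.72 − 7.4540 + 5 = 7.2660.
M₂ = 11.36 − 10.5342 + 5 = 5.8258.
L₁/L₂ = 10^(0.4(M₂ − M₁)) = 10^(0.4 × (-1.4402)) = 10^(-0.57608) = 0.26541.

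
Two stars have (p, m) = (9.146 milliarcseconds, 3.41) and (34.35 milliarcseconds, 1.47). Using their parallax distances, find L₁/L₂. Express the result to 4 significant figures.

d₁ = 1/p₁ = 1/0.009146″ = 109.34 pc; d₂ = 1/p₂ = 1/0.03435″ = 29.112 pc.
M₁ = m₁ − 5 log₁₀ d₁ + 5 = 3.41 − 10.1939 + 5 = -1.7839.
M₂ = 1.47 − 7.3204 + 5 = -0.8504.
L₁/L₂ = 10^(0.4(M₂ − M₁)) = 10^(0.4 × 0.9335) = 10^0.37340 = 2.3627.

L₁/L₂ = 2.363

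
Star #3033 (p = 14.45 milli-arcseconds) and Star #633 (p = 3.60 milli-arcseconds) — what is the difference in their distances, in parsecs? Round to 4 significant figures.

208.6 pc

d_A = 1/0.01445″ = 69.204 pc; d_B = 1/0.003600″ = 277.78 pc.
|d_B − d_A| = |277.78 − 69.204| = 208.58 pc.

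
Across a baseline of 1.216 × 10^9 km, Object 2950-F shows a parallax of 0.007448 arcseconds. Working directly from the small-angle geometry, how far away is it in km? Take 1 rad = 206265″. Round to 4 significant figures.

θ = 0.007448″ = 0.007448/206265 = 3.6109 × 10^-8 rad.
d = B/θ = (1.216 × 10^9) / (3.6109 × 10^-8) = 3.3676 × 10^16 km.

3.368 × 10^16 km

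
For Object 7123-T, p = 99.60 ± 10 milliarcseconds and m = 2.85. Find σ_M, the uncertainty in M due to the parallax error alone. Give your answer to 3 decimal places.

M = m − 5 log₁₀ d + 5 = m + 5 log₁₀ p + 5, so ∂M/∂p = 5/(p ln 10).
σ_M = (5/ln 10) · (σ_p/p) = 2.1715 × 10/99.60 = 2.1715 × 0.1004 = 0.21802.

σ_M = 0.218 mag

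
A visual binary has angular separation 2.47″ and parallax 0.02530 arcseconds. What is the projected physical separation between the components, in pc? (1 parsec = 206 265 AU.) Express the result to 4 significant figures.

0.0004733 pc

d = 1/p = 1/0.02530″ = 39.526 pc.
At distance d (pc), an angle of θ arcsec spans θ·d AU: s = 2.47 × 39.526 = 97.629 AU.
= 97.629 / 206265 = 0.00047332 pc.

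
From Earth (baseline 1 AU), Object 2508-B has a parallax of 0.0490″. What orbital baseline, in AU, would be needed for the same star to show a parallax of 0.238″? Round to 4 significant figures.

Parallax scales linearly with baseline: p ∝ B, so B = p_target / p_Earth × 1 AU.
B = 0.238 / 0.0490 = 4.8571 AU.

4.857 AU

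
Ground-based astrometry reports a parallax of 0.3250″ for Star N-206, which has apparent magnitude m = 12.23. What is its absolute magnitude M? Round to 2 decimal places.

d = 1/p = 1/0.3250″ = 3.0769 pc.
m − M = 5 log₁₀(3.0769) − 5 = 2.4406 − 5 = -2.5594.
M = m − (m − M) = 12.23 − (-2.5594) = 14.79.

M = 14.79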